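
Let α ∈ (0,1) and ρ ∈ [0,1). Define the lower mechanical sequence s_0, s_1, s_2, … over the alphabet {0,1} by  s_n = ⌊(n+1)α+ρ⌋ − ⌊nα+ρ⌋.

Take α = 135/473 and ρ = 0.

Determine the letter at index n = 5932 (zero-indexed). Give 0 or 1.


0

(n+1)α + ρ = (5933·135) / 473 = 800955/473
nα + ρ     = (5932·135) / 473 = 800820/473
⌊800955/473⌋ = 1693,  ⌊800820/473⌋ = 1693
s_{5932} = 1693 − 1693 = 0


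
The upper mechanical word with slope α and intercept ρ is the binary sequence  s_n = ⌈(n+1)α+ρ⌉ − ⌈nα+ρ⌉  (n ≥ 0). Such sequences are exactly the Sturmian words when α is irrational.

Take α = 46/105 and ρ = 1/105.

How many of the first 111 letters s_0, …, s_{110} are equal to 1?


48

#1s = Σ_{n=0}^{110} s_n = Σ_{n=0}^{110} (⌈(n+1)α+ρ⌉ − ⌈nα+ρ⌉)
the sum telescopes: every ⌈nα+ρ⌉ with 0 < n < 111 appears once with + and once with −, leaving ⌈111α+ρ⌉ − ⌈0·α+ρ⌉
111α + ρ = (111·46 + 1) / 105 = 5107/105
ρ = 1/105
⌈5107/105⌉ = 49,  ⌈1/105⌉ = 1
#1s = 49 − 1 = 48


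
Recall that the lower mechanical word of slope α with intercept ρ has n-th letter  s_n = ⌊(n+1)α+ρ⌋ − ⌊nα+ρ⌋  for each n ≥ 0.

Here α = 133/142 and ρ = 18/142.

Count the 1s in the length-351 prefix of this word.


#1s = Σ_{n=0}^{350} s_n = Σ_{n=0}^{350} (⌊(n+1)α+ρ⌋ − ⌊nα+ρ⌋)
the sum telescopes: every ⌊nα+ρ⌋ with 0 < n < 351 appears once with + and once with −, leaving ⌊351α+ρ⌋ − ⌊0·α+ρ⌋
351α + ρ = (351·133 + 18) / 142 = 46701/142
ρ = 18/142
⌊46701/142⌋ = 328,  ⌊18/142⌋ = 0
#1s = 328 − 0 = 328

328


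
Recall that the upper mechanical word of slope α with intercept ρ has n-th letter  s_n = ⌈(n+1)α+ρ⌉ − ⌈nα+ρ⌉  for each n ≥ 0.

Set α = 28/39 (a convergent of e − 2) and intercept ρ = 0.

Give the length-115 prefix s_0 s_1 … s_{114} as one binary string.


n=0: ⌈(1·28)/39⌉ − ⌈(0·28)/39⌉ = ⌈28/39⌉ − ⌈0/39⌉ = 1 − 0 = 1
n=1: ⌈(2·28)/39⌉ − ⌈(1·28)/39⌉ = ⌈56/39⌉ − ⌈28/39⌉ = 2 − 1 = 1
n=2: ⌈(3·28)/39⌉ − ⌈(2·28)/39⌉ = ⌈84/39⌉ − ⌈56/39⌉ = 3 − 2 = 1
n=3: ⌈(4·28)/39⌉ − ⌈(3·28)/39⌉ = ⌈112/39⌉ − ⌈84/39⌉ = 3 − 3 = 0
n=4: ⌈(5·28)/39⌉ − ⌈(4·28)/39⌉ = ⌈140/39⌉ − ⌈112/39⌉ = 4 − 3 = 1
n=5: ⌈(6·28)/39⌉ − ⌈(5·28)/39⌉ = ⌈168/39⌉ − ⌈140/39⌉ = 5 − 4 = 1
n=6: ⌈(7·28)/39⌉ − ⌈(6·28)/39⌉ = ⌈196/39⌉ − ⌈168/39⌉ = 6 − 5 = 1
n=7: ⌈(8·28)/39⌉ − ⌈(7·28)/39⌉ = ⌈224/39⌉ − ⌈196/39⌉ = 6 − 6 = 0
n=8: ⌈(9·28)/39⌉ − ⌈(8·28)/39⌉ = ⌈252/39⌉ − ⌈224/39⌉ = 7 − 6 = 1
n=9: ⌈(10·28)/39⌉ − ⌈(9·28)/39⌉ = ⌈280/39⌉ − ⌈252/39⌉ = 8 − 7 = 1
n=10: ⌈(11·28)/39⌉ − ⌈(10·28)/39⌉ = ⌈308/39⌉ − ⌈280/39⌉ = 8 − 8 = 0
n=11: ⌈(12·28)/39⌉ − ⌈(11·28)/39⌉ = ⌈336/39⌉ − ⌈308/39⌉ = 9 − 8 = 1
n=12: ⌈(13·28)/39⌉ − ⌈(12·28)/39⌉ = ⌈364/39⌉ − ⌈336/39⌉ = 10 − 9 = 1
n=13: ⌈(14·28)/39⌉ − ⌈(13·28)/39⌉ = ⌈392/39⌉ − ⌈364/39⌉ = 11 − 10 = 1
n=14: ⌈(15·28)/39⌉ − ⌈(14·28)/39⌉ = ⌈420/39⌉ − ⌈392/39⌉ = 11 − 11 = 0
n=15: ⌈(16·28)/39⌉ − ⌈(15·28)/39⌉ = ⌈448/39⌉ − ⌈420/39⌉ = 12 − 11 = 1
n=16: ⌈(17·28)/39⌉ − ⌈(16·28)/39⌉ = ⌈476/39⌉ − ⌈448/39⌉ = 13 − 12 = 1
n=17: ⌈(18·28)/39⌉ − ⌈(17·28)/39⌉ = ⌈504/39⌉ − ⌈476/39⌉ = 13 − 13 = 0
n=18: ⌈(19·28)/39⌉ − ⌈(18·28)/39⌉ = ⌈532/39⌉ − ⌈504/39⌉ = 14 − 13 = 1
n=19: ⌈(20·28)/39⌉ − ⌈(19·28)/39⌉ = ⌈560/39⌉ − ⌈532/39⌉ = 15 − 14 = 1
n=20: ⌈(21·28)/39⌉ − ⌈(20·28)/39⌉ = ⌈588/39⌉ − ⌈560/39⌉ = 16 − 15 = 1
n=21: ⌈(22·28)/39⌉ − ⌈(21·28)/39⌉ = ⌈616/39⌉ − ⌈588/39⌉ = 16 − 16 = 0
n=22: ⌈(23·28)/39⌉ − ⌈(22·28)/39⌉ = ⌈644/39⌉ − ⌈616/39⌉ = 17 − 16 = 1
n=23: ⌈(24·28)/39⌉ − ⌈(23·28)/39⌉ = ⌈672/39⌉ − ⌈644/39⌉ = 18 − 17 = 1
n=24: ⌈(25·28)/39⌉ − ⌈(24·28)/39⌉ = ⌈700/39⌉ − ⌈672/39⌉ = 18 − 18 = 0
n=25: ⌈(26·28)/39⌉ − ⌈(25·28)/39⌉ = ⌈728/39⌉ − ⌈700/39⌉ = 19 − 18 = 1
n=26: ⌈(27·28)/39⌉ − ⌈(26·28)/39⌉ = ⌈756/39⌉ − ⌈728/39⌉ = 20 − 19 = 1
n=27: ⌈(28·28)/39⌉ − ⌈(27·28)/39⌉ = ⌈784/39⌉ − ⌈756/39⌉ = 21 − 20 = 1
n=28: ⌈(29·28)/39⌉ − ⌈(28·28)/39⌉ = ⌈812/39⌉ − ⌈784/39⌉ = 21 − 21 = 0
n=29: ⌈(30·28)/39⌉ − ⌈(29·28)/39⌉ = ⌈840/39⌉ − ⌈812/39⌉ = 22 − 21 = 1
n=30: ⌈(31·28)/39⌉ − ⌈(30·28)/39⌉ = ⌈868/39⌉ − ⌈840/39⌉ = 23 − 22 = 1
n=31: ⌈(32·28)/39⌉ − ⌈(31·28)/39⌉ = ⌈896/39⌉ − ⌈868/39⌉ = 23 − 23 = 0
n=32: ⌈(33·28)/39⌉ − ⌈(32·28)/39⌉ = ⌈924/39⌉ − ⌈896/39⌉ = 24 − 23 = 1
n=33: ⌈(34·28)/39⌉ − ⌈(33·28)/39⌉ = ⌈952/39⌉ − ⌈924/39⌉ = 25 − 24 = 1
n=34: ⌈(35·28)/39⌉ − ⌈(34·28)/39⌉ = ⌈980/39⌉ − ⌈952/39⌉ = 26 − 25 = 1
n=35: ⌈(36·28)/39⌉ − ⌈(35·28)/39⌉ = ⌈1008/39⌉ − ⌈980/39⌉ = 26 − 26 = 0
n=36: ⌈(37·28)/39⌉ − ⌈(36·28)/39⌉ = ⌈1036/39⌉ − ⌈1008/39⌉ = 27 − 26 = 1
n=37: ⌈(38·28)/39⌉ − ⌈(37·28)/39⌉ = ⌈1064/39⌉ − ⌈1036/39⌉ = 28 − 27 = 1
n=38: ⌈(39·28)/39⌉ − ⌈(38·28)/39⌉ = ⌈1092/39⌉ − ⌈1064/39⌉ = 28 − 28 = 0
n=39: ⌈(40·28)/39⌉ − ⌈(39·28)/39⌉ = ⌈1120/39⌉ − ⌈1092/39⌉ = 29 − 28 = 1
n=40: ⌈(41·28)/39⌉ − ⌈(40·28)/39⌉ = ⌈1148/39⌉ − ⌈1120/39⌉ = 30 − 29 = 1
n=41: ⌈(42·28)/39⌉ − ⌈(41·28)/39⌉ = ⌈1176/39⌉ − ⌈1148/39⌉ = 31 − 30 = 1
n=42: ⌈(43·28)/39⌉ − ⌈(42·28)/39⌉ = ⌈1204/39⌉ − ⌈1176/39⌉ = 31 − 31 = 0
n=43: ⌈(44·28)/39⌉ − ⌈(43·28)/39⌉ = ⌈1232/39⌉ − ⌈1204/39⌉ = 32 − 31 = 1
n=44: ⌈(45·28)/39⌉ − ⌈(44·28)/39⌉ = ⌈1260/39⌉ − ⌈1232/39⌉ = 33 − 32 = 1
n=45: ⌈(46·28)/39⌉ − ⌈(45·28)/39⌉ = ⌈1288/39⌉ − ⌈1260/39⌉ = 34 − 33 = 1
n=46: ⌈(47·28)/39⌉ − ⌈(46·28)/39⌉ = ⌈1316/39⌉ − ⌈1288/39⌉ = 34 − 34 = 0
n=47: ⌈(48·28)/39⌉ − ⌈(47·28)/39⌉ = ⌈1344/39⌉ − ⌈1316/39⌉ = 35 − 34 = 1
n=48: ⌈(49·28)/39⌉ − ⌈(48·28)/39⌉ = ⌈1372/39⌉ − ⌈1344/39⌉ = 36 − 35 = 1
n=49: ⌈(50·28)/39⌉ − ⌈(49·28)/39⌉ = ⌈1400/39⌉ − ⌈1372/39⌉ = 36 − 36 = 0
n=50: ⌈(51·28)/39⌉ − ⌈(50·28)/39⌉ = ⌈1428/39⌉ − ⌈1400/39⌉ = 37 − 36 = 1
n=51: ⌈(52·28)/39⌉ − ⌈(51·28)/39⌉ = ⌈1456/39⌉ − ⌈1428/39⌉ = 38 − 37 = 1
n=52: ⌈(53·28)/39⌉ − ⌈(52·28)/39⌉ = ⌈1484/39⌉ − ⌈1456/39⌉ = 39 − 38 = 1
n=53: ⌈(54·28)/39⌉ − ⌈(53·28)/39⌉ = ⌈1512/39⌉ − ⌈1484/39⌉ = 39 − 39 = 0
n=54: ⌈(55·28)/39⌉ − ⌈(54·28)/39⌉ = ⌈1540/39⌉ − ⌈1512/39⌉ = 40 − 39 = 1
n=55: ⌈(56·28)/39⌉ − ⌈(55·28)/39⌉ = ⌈1568/39⌉ − ⌈1540/39⌉ = 41 − 40 = 1
n=56: ⌈(57·28)/39⌉ − ⌈(56·28)/39⌉ = ⌈1596/39⌉ − ⌈1568/39⌉ = 41 − 41 = 0
n=57: ⌈(58·28)/39⌉ − ⌈(57·28)/39⌉ = ⌈1624/39⌉ − ⌈1596/39⌉ = 42 − 41 = 1
n=58: ⌈(59·28)/39⌉ − ⌈(58·28)/39⌉ = ⌈1652/39⌉ − ⌈1624/39⌉ = 43 − 42 = 1
n=59: ⌈(60·28)/39⌉ − ⌈(59·28)/39⌉ = ⌈1680/39⌉ − ⌈1652/39⌉ = 44 − 43 = 1
n=60: ⌈(61·28)/39⌉ − ⌈(60·28)/39⌉ = ⌈1708/39⌉ − ⌈1680/39⌉ = 44 − 44 = 0
n=61: ⌈(62·28)/39⌉ − ⌈(61·28)/39⌉ = ⌈1736/39⌉ − ⌈1708/39⌉ = 45 − 44 = 1
n=62: ⌈(63·28)/39⌉ − ⌈(62·28)/39⌉ = ⌈1764/39⌉ − ⌈1736/39⌉ = 46 − 45 = 1
n=63: ⌈(64·28)/39⌉ − ⌈(63·28)/39⌉ = ⌈1792/39⌉ − ⌈1764/39⌉ = 46 − 46 = 0
n=64: ⌈(65·28)/39⌉ − ⌈(64·28)/39⌉ = ⌈1820/39⌉ − ⌈1792/39⌉ = 47 − 46 = 1
n=65: ⌈(66·28)/39⌉ − ⌈(65·28)/39⌉ = ⌈1848/39⌉ − ⌈1820/39⌉ = 48 − 47 = 1
n=66: ⌈(67·28)/39⌉ − ⌈(66·28)/39⌉ = ⌈1876/39⌉ − ⌈1848/39⌉ = 49 − 48 = 1
n=67: ⌈(68·28)/39⌉ − ⌈(67·28)/39⌉ = ⌈1904/39⌉ − ⌈1876/39⌉ = 49 − 49 = 0
n=68: ⌈(69·28)/39⌉ − ⌈(68·28)/39⌉ = ⌈1932/39⌉ − ⌈1904/39⌉ = 50 − 49 = 1
n=69: ⌈(70·28)/39⌉ − ⌈(69·28)/39⌉ = ⌈1960/39⌉ − ⌈1932/39⌉ = 51 − 50 = 1
n=70: ⌈(71·28)/39⌉ − ⌈(70·28)/39⌉ = ⌈1988/39⌉ − ⌈1960/39⌉ = 51 − 51 = 0
n=71: ⌈(72·28)/39⌉ − ⌈(71·28)/39⌉ = ⌈2016/39⌉ − ⌈1988/39⌉ = 52 − 51 = 1
n=72: ⌈(73·28)/39⌉ − ⌈(72·28)/39⌉ = ⌈2044/39⌉ − ⌈2016/39⌉ = 53 − 52 = 1
n=73: ⌈(74·28)/39⌉ − ⌈(73·28)/39⌉ = ⌈2072/39⌉ − ⌈2044/39⌉ = 54 − 53 = 1
n=74: ⌈(75·28)/39⌉ − ⌈(74·28)/39⌉ = ⌈2100/39⌉ − ⌈2072/39⌉ = 54 − 54 = 0
n=75: ⌈(76·28)/39⌉ − ⌈(75·28)/39⌉ = ⌈2128/39⌉ − ⌈2100/39⌉ = 55 − 54 = 1
n=76: ⌈(77·28)/39⌉ − ⌈(76·28)/39⌉ = ⌈2156/39⌉ − ⌈2128/39⌉ = 56 − 55 = 1
n=77: ⌈(78·28)/39⌉ − ⌈(77·28)/39⌉ = ⌈2184/39⌉ − ⌈2156/39⌉ = 56 − 56 = 0
n=78: ⌈(79·28)/39⌉ − ⌈(78·28)/39⌉ = ⌈2212/39⌉ − ⌈2184/39⌉ = 57 − 56 = 1
n=79: ⌈(80·28)/39⌉ − ⌈(79·28)/39⌉ = ⌈2240/39⌉ − ⌈2212/39⌉ = 58 − 57 = 1
n=80: ⌈(81·28)/39⌉ − ⌈(80·28)/39⌉ = ⌈2268/39⌉ − ⌈2240/39⌉ = 59 − 58 = 1
n=81: ⌈(82·28)/39⌉ − ⌈(81·28)/39⌉ = ⌈2296/39⌉ − ⌈2268/39⌉ = 59 − 59 = 0
n=82: ⌈(83·28)/39⌉ − ⌈(82·28)/39⌉ = ⌈2324/39⌉ − ⌈2296/39⌉ = 60 − 59 = 1
n=83: ⌈(84·28)/39⌉ − ⌈(83·28)/39⌉ = ⌈2352/39⌉ − ⌈2324/39⌉ = 61 − 60 = 1
n=84: ⌈(85·28)/39⌉ − ⌈(84·28)/39⌉ = ⌈2380/39⌉ − ⌈2352/39⌉ = 62 − 61 = 1
n=85: ⌈(86·28)/39⌉ − ⌈(85·28)/39⌉ = ⌈2408/39⌉ − ⌈2380/39⌉ = 62 − 62 = 0
n=86: ⌈(87·28)/39⌉ − ⌈(86·28)/39⌉ = ⌈2436/39⌉ − ⌈2408/39⌉ = 63 − 62 = 1
n=87: ⌈(88·28)/39⌉ − ⌈(87·28)/39⌉ = ⌈2464/39⌉ − ⌈2436/39⌉ = 64 − 63 = 1
n=88: ⌈(89·28)/39⌉ − ⌈(88·28)/39⌉ = ⌈2492/39⌉ − ⌈2464/39⌉ = 64 − 64 = 0
n=89: ⌈(90·28)/39⌉ − ⌈(89·28)/39⌉ = ⌈2520/39⌉ − ⌈2492/39⌉ = 65 − 64 = 1
n=90: ⌈(91·28)/39⌉ − ⌈(90·28)/39⌉ = ⌈2548/39⌉ − ⌈2520/39⌉ = 66 − 65 = 1
n=91: ⌈(92·28)/39⌉ − ⌈(91·28)/39⌉ = ⌈2576/39⌉ − ⌈2548/39⌉ = 67 − 66 = 1
n=92: ⌈(93·28)/39⌉ − ⌈(92·28)/39⌉ = ⌈2604/39⌉ − ⌈2576/39⌉ = 67 − 67 = 0
n=93: ⌈(94·28)/39⌉ − ⌈(93·28)/39⌉ = ⌈2632/39⌉ − ⌈2604/39⌉ = 68 − 67 = 1
n=94: ⌈(95·28)/39⌉ − ⌈(94·28)/39⌉ = ⌈2660/39⌉ − ⌈2632/39⌉ = 69 − 68 = 1
n=95: ⌈(96·28)/39⌉ − ⌈(95·28)/39⌉ = ⌈2688/39⌉ − ⌈2660/39⌉ = 69 − 69 = 0
n=96: ⌈(97·28)/39⌉ − ⌈(96·28)/39⌉ = ⌈2716/39⌉ − ⌈2688/39⌉ = 70 − 69 = 1
n=97: ⌈(98·28)/39⌉ − ⌈(97·28)/39⌉ = ⌈2744/39⌉ − ⌈2716/39⌉ = 71 − 70 = 1
n=98: ⌈(99·28)/39⌉ − ⌈(98·28)/39⌉ = ⌈2772/39⌉ − ⌈2744/39⌉ = 72 − 71 = 1
n=99: ⌈(100·28)/39⌉ − ⌈(99·28)/39⌉ = ⌈2800/39⌉ − ⌈2772/39⌉ = 72 − 72 = 0
n=100: ⌈(101·28)/39⌉ − ⌈(100·28)/39⌉ = ⌈2828/39⌉ − ⌈2800/39⌉ = 73 − 72 = 1
n=101: ⌈(102·28)/39⌉ − ⌈(101·28)/39⌉ = ⌈2856/39⌉ − ⌈2828/39⌉ = 74 − 73 = 1
n=102: ⌈(103·28)/39⌉ − ⌈(102·28)/39⌉ = ⌈2884/39⌉ − ⌈2856/39⌉ = 74 − 74 = 0
n=103: ⌈(104·28)/39⌉ − ⌈(103·28)/39⌉ = ⌈2912/39⌉ − ⌈2884/39⌉ = 75 − 74 = 1
n=104: ⌈(105·28)/39⌉ − ⌈(104·28)/39⌉ = ⌈2940/39⌉ − ⌈2912/39⌉ = 76 − 75 = 1
n=105: ⌈(106·28)/39⌉ − ⌈(105·28)/39⌉ = ⌈2968/39⌉ − ⌈2940/39⌉ = 77 − 76 = 1
n=106: ⌈(107·28)/39⌉ − ⌈(106·28)/39⌉ = ⌈2996/39⌉ − ⌈2968/39⌉ = 77 − 77 = 0
n=107: ⌈(108·28)/39⌉ − ⌈(107·28)/39⌉ = ⌈3024/39⌉ − ⌈2996/39⌉ = 78 − 77 = 1
n=108: ⌈(109·28)/39⌉ − ⌈(108·28)/39⌉ = ⌈3052/39⌉ − ⌈3024/39⌉ = 79 − 78 = 1
n=109: ⌈(110·28)/39⌉ − ⌈(109·28)/39⌉ = ⌈3080/39⌉ − ⌈3052/39⌉ = 79 − 79 = 0
n=110: ⌈(111·28)/39⌉ − ⌈(110·28)/39⌉ = ⌈3108/39⌉ − ⌈3080/39⌉ = 80 − 79 = 1
n=111: ⌈(112·28)/39⌉ − ⌈(111·28)/39⌉ = ⌈3136/39⌉ − ⌈3108/39⌉ = 81 − 80 = 1
n=112: ⌈(113·28)/39⌉ − ⌈(112·28)/39⌉ = ⌈3164/39⌉ − ⌈3136/39⌉ = 82 − 81 = 1
n=113: ⌈(114·28)/39⌉ − ⌈(113·28)/39⌉ = ⌈3192/39⌉ − ⌈3164/39⌉ = 82 − 82 = 0
n=114: ⌈(115·28)/39⌉ − ⌈(114·28)/39⌉ = ⌈3220/39⌉ − ⌈3192/39⌉ = 83 − 82 = 1

1110111011011101101110110111011011101101110111011011101101110110111011011101101110111011011101101110110111011011101


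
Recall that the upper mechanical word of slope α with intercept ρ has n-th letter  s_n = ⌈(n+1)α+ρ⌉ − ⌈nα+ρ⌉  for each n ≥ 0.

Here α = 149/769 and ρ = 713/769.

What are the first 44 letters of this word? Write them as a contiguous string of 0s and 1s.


10000100001000010000010000100001000010000100

n=0: ⌈(1·149+713)/769⌉ − ⌈(0·149+713)/769⌉ = ⌈862/769⌉ − ⌈713/769⌉ = 2 − 1 = 1
n=1: ⌈(2·149+713)/769⌉ − ⌈(1·149+713)/769⌉ = ⌈1011/769⌉ − ⌈862/769⌉ = 2 − 2 = 0
n=2: ⌈(3·149+713)/769⌉ − ⌈(2·149+713)/769⌉ = ⌈1160/769⌉ − ⌈1011/769⌉ = 2 − 2 = 0
n=3: ⌈(4·149+713)/769⌉ − ⌈(3·149+713)/769⌉ = ⌈1309/769⌉ − ⌈1160/769⌉ = 2 − 2 = 0
n=4: ⌈(5·149+713)/769⌉ − ⌈(4·149+713)/769⌉ = ⌈1458/769⌉ − ⌈1309/769⌉ = 2 − 2 = 0
n=5: ⌈(6·149+713)/769⌉ − ⌈(5·149+713)/769⌉ = ⌈1607/769⌉ − ⌈1458/769⌉ = 3 − 2 = 1
n=6: ⌈(7·149+713)/769⌉ − ⌈(6·149+713)/769⌉ = ⌈1756/769⌉ − ⌈1607/769⌉ = 3 − 3 = 0
n=7: ⌈(8·149+713)/769⌉ − ⌈(7·149+713)/769⌉ = ⌈1905/769⌉ − ⌈1756/769⌉ = 3 − 3 = 0
n=8: ⌈(9·149+713)/769⌉ − ⌈(8·149+713)/769⌉ = ⌈2054/769⌉ − ⌈1905/769⌉ = 3 − 3 = 0
n=9: ⌈(10·149+713)/769⌉ − ⌈(9·149+713)/769⌉ = ⌈2203/769⌉ − ⌈2054/769⌉ = 3 − 3 = 0
n=10: ⌈(11·149+713)/769⌉ − ⌈(10·149+713)/769⌉ = ⌈2352/769⌉ − ⌈2203/769⌉ = 4 − 3 = 1
n=11: ⌈(12·149+713)/769⌉ − ⌈(11·149+713)/769⌉ = ⌈2501/769⌉ − ⌈2352/769⌉ = 4 − 4 = 0
n=12: ⌈(13·149+713)/769⌉ − ⌈(12·149+713)/769⌉ = ⌈2650/769⌉ − ⌈2501/769⌉ = 4 − 4 = 0
n=13: ⌈(14·149+713)/769⌉ − ⌈(13·149+713)/769⌉ = ⌈2799/769⌉ − ⌈2650/769⌉ = 4 − 4 = 0
n=14: ⌈(15·149+713)/769⌉ − ⌈(14·149+713)/769⌉ = ⌈2948/769⌉ − ⌈2799/769⌉ = 4 − 4 = 0
n=15: ⌈(16·149+713)/769⌉ − ⌈(15·149+713)/769⌉ = ⌈3097/769⌉ − ⌈2948/769⌉ = 5 − 4 = 1
n=16: ⌈(17·149+713)/769⌉ − ⌈(16·149+713)/769⌉ = ⌈3246/769⌉ − ⌈3097/769⌉ = 5 − 5 = 0
n=17: ⌈(18·149+713)/769⌉ − ⌈(17·149+713)/769⌉ = ⌈3395/769⌉ − ⌈3246/769⌉ = 5 − 5 = 0
n=18: ⌈(19·149+713)/769⌉ − ⌈(18·149+713)/769⌉ = ⌈3544/769⌉ − ⌈3395/769⌉ = 5 − 5 = 0
n=19: ⌈(20·149+713)/769⌉ − ⌈(19·149+713)/769⌉ = ⌈3693/769⌉ − ⌈3544/769⌉ = 5 − 5 = 0
n=20: ⌈(21·149+713)/769⌉ − ⌈(20·149+713)/769⌉ = ⌈3842/769⌉ − ⌈3693/769⌉ = 5 − 5 = 0
n=21: ⌈(22·149+713)/769⌉ − ⌈(21·149+713)/769⌉ = ⌈3991/769⌉ − ⌈3842/769⌉ = 6 − 5 = 1
n=22: ⌈(23·149+713)/769⌉ − ⌈(22·149+713)/769⌉ = ⌈4140/769⌉ − ⌈3991/769⌉ = 6 − 6 = 0
n=23: ⌈(24·149+713)/769⌉ − ⌈(23·149+713)/769⌉ = ⌈4289/769⌉ − ⌈4140/769⌉ = 6 − 6 = 0
n=24: ⌈(25·149+713)/769⌉ − ⌈(24·149+713)/769⌉ = ⌈4438/769⌉ − ⌈4289/769⌉ = 6 − 6 = 0
n=25: ⌈(26·149+713)/769⌉ − ⌈(25·149+713)/769⌉ = ⌈4587/769⌉ − ⌈4438/769⌉ = 6 − 6 = 0
n=26: ⌈(27·149+713)/769⌉ − ⌈(26·149+713)/769⌉ = ⌈4736/769⌉ − ⌈4587/769⌉ = 7 − 6 = 1
n=27: ⌈(28·149+713)/769⌉ − ⌈(27·149+713)/769⌉ = ⌈4885/769⌉ − ⌈4736/769⌉ = 7 − 7 = 0
n=28: ⌈(29·149+713)/769⌉ − ⌈(28·149+713)/769⌉ = ⌈5034/769⌉ − ⌈4885/769⌉ = 7 − 7 = 0
n=29: ⌈(30·149+713)/769⌉ − ⌈(29·149+713)/769⌉ = ⌈5183/769⌉ − ⌈5034/769⌉ = 7 − 7 = 0
n=30: ⌈(31·149+713)/769⌉ − ⌈(30·149+713)/769⌉ = ⌈5332/769⌉ − ⌈5183/769⌉ = 7 − 7 = 0
n=31: ⌈(32·149+713)/769⌉ − ⌈(31·149+713)/769⌉ = ⌈5481/769⌉ − ⌈5332/769⌉ = 8 − 7 = 1
n=32: ⌈(33·149+713)/769⌉ − ⌈(32·149+713)/769⌉ = ⌈5630/769⌉ − ⌈5481/769⌉ = 8 − 8 = 0
n=33: ⌈(34·149+713)/769⌉ − ⌈(33·149+713)/769⌉ = ⌈5779/769⌉ − ⌈5630/769⌉ = 8 − 8 = 0
n=34: ⌈(35·149+713)/769⌉ − ⌈(34·149+713)/769⌉ = ⌈5928/769⌉ − ⌈5779/769⌉ = 8 − 8 = 0
n=35: ⌈(36·149+713)/769⌉ − ⌈(35·149+713)/769⌉ = ⌈6077/769⌉ − ⌈5928/769⌉ = 8 − 8 = 0
n=36: ⌈(37·149+713)/769⌉ − ⌈(36·149+713)/769⌉ = ⌈6226/769⌉ − ⌈6077/769⌉ = 9 − 8 = 1
n=37: ⌈(38·149+713)/769⌉ − ⌈(37·149+713)/769⌉ = ⌈6375/769⌉ − ⌈6226/769⌉ = 9 − 9 = 0
n=38: ⌈(39·149+713)/769⌉ − ⌈(38·149+713)/769⌉ = ⌈6524/769⌉ − ⌈6375/769⌉ = 9 − 9 = 0
n=39: ⌈(40·149+713)/769⌉ − ⌈(39·149+713)/769⌉ = ⌈6673/769⌉ − ⌈6524/769⌉ = 9 − 9 = 0
n=40: ⌈(41·149+713)/769⌉ − ⌈(40·149+713)/769⌉ = ⌈6822/769⌉ − ⌈6673/769⌉ = 9 − 9 = 0
n=41: ⌈(42·149+713)/769⌉ − ⌈(41·149+713)/769⌉ = ⌈6971/769⌉ − ⌈6822/769⌉ = 10 − 9 = 1
n=42: ⌈(43·149+713)/769⌉ − ⌈(42·149+713)/769⌉ = ⌈7120/769⌉ − ⌈6971/769⌉ = 10 − 10 = 0
n=43: ⌈(44·149+713)/769⌉ − ⌈(43·149+713)/769⌉ = ⌈7269/769⌉ − ⌈7120/769⌉ = 10 − 10 = 0


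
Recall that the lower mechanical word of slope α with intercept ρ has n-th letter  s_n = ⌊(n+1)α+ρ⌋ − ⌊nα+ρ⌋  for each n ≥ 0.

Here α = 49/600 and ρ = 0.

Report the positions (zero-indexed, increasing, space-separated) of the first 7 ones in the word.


12 24 36 48 61 73 85

n=0: ⌊49/600⌋−⌊0/600⌋ = 0−0 = 0
n=1: ⌊98/600⌋−⌊49/600⌋ = 0−0 = 0
  …
n=12: ⌊637/600⌋−⌊588/600⌋ = 1−0 = 1  ← one
n=13: ⌊686/600⌋−⌊637/600⌋ = 1−1 = 0
n=14: ⌊735/600⌋−⌊686/600⌋ = 1−1 = 0
  …
n=24: ⌊1225/600⌋−⌊1176/600⌋ = 2−1 = 1  ← one
n=25: ⌊1274/600⌋−⌊1225/600⌋ = 2−2 = 0
n=26: ⌊1323/600⌋−⌊1274/600⌋ = 2−2 = 0
  …
n=36: ⌊1813/600⌋−⌊1764/600⌋ = 3−2 = 1  ← one
n=37: ⌊1862/600⌋−⌊1813/600⌋ = 3−3 = 0
n=38: ⌊1911/600⌋−⌊1862/600⌋ = 3−3 = 0
  …
n=48: ⌊2401/600⌋−⌊2352/600⌋ = 4−3 = 1  ← one
n=49: ⌊2450/600⌋−⌊2401/600⌋ = 4−4 = 0
n=50: ⌊2499/600⌋−⌊2450/600⌋ = 4−4 = 0
  …
n=61: ⌊3038/600⌋−⌊2989/600⌋ = 5−4 = 1  ← one
n=62: ⌊3087/600⌋−⌊3038/600⌋ = 5−5 = 0
n=63: ⌊3136/600⌋−⌊3087/600⌋ = 5−5 = 0
  …
n=73: ⌊3626/600⌋−⌊3577/600⌋ = 6−5 = 1  ← one
n=74: ⌊3675/600⌋−⌊3626/600⌋ = 6−6 = 0
n=75: ⌊3724/600⌋−⌊3675/600⌋ = 6−6 = 0
  …
n=85: ⌊4214/600⌋−⌊4165/600⌋ = 7−6 = 1  ← one
positions of the first 7 ones: 12 24 36 48 61 73 85


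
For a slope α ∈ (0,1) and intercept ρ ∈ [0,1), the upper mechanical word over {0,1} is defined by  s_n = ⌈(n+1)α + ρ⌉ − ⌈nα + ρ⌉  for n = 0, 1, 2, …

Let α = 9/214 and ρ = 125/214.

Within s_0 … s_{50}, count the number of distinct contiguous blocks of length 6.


t_n = ⌈(n·9+125)/214⌉ for n = 0 … 51:
  n=0…9: ⌈125/214⌉=1 ⌈134/214⌉=1 ⌈143/214⌉=1 ⌈152/214⌉=1 ⌈161/214⌉=1 ⌈170/214⌉=1 ⌈179/214⌉=1 ⌈188/214⌉=1 ⌈197/214⌉=1 ⌈206/214⌉=1
  n=10…19: ⌈215/214⌉=2 ⌈224/214⌉=2 ⌈233/214⌉=2 ⌈242/214⌉=2 ⌈251/214⌉=2 ⌈260/214⌉=2 ⌈269/214⌉=2 ⌈278/214⌉=2 ⌈287/214⌉=2 ⌈296/214⌉=2
  n=20…29: ⌈305/214⌉=2 ⌈314/214⌉=2 ⌈323/214⌉=2 ⌈332/214⌉=2 ⌈341/214⌉=2 ⌈350/214⌉=2 ⌈359/214⌉=2 ⌈368/214⌉=2 ⌈377/214⌉=2 ⌈386/214⌉=2
  n=30…39: ⌈395/214⌉=2 ⌈404/214⌉=2 ⌈413/214⌉=2 ⌈422/214⌉=2 ⌈431/214⌉=3 ⌈440/214⌉=3 ⌈449/214⌉=3 ⌈458/214⌉=3 ⌈467/214⌉=3 ⌈476/214⌉=3
  n=40…49: ⌈485/214⌉=3 ⌈494/214⌉=3 ⌈503/214⌉=3 ⌈512/214⌉=3 ⌈521/214⌉=3 ⌈530/214⌉=3 ⌈539/214⌉=3 ⌈548/214⌉=3 ⌈557/214⌉=3 ⌈566/214⌉=3
  n=50…51: ⌈575/214⌉=3 ⌈584/214⌉=3
s_n = t_(n+1) − t_n for n = 0 … 50 gives
prefix = 000000000100000000000000000000000100000000000000000
slide a length-6 window over [0..5] … [45..50] (46 windows); first occurrence of each distinct factor:
  [  0..  5] 000000
  [  4..  9] 000001
  [  5.. 10] 000010
  [  6.. 11] 000100
  [  7.. 12] 001000
  [  8.. 13] 010000
  [  9.. 14] 100000
  (the other 39 windows repeat one of these)
distinct factors: {000000, 000001, 000010, 000100, 001000, 010000, 100000}
count = 7  (Sturmian bound for length 6 is 7)

7


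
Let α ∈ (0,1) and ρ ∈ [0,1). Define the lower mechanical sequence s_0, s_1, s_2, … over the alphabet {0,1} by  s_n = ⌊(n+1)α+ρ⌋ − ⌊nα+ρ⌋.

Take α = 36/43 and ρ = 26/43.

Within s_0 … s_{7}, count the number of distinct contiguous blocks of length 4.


t_n = ⌊(n·36+26)/43⌋ for n = 0 … 8:
  n=0…8: ⌊26/43⌋=0 ⌊62/43⌋=1 ⌊98/43⌋=2 ⌊134/43⌋=3 ⌊170/43⌋=3 ⌊206/43⌋=4 ⌊242/43⌋=5 ⌊278/43⌋=6 ⌊314/43⌋=7
s_n = t_(n+1) − t_n for n = 0 … 7 gives
prefix = 11101111
slide a length-4 window over [0..3] … [4..7] (5 windows); first occurrence of each distinct factor:
  [  0..  3] 1110
  [  1..  4] 1101
  [  2..  5] 1011
  [  3..  6] 0111
  [  4..  7] 1111
distinct factors: {0111, 1011, 1101, 1110, 1111}
count = 5  (Sturmian bound for length 4 is 5)

5


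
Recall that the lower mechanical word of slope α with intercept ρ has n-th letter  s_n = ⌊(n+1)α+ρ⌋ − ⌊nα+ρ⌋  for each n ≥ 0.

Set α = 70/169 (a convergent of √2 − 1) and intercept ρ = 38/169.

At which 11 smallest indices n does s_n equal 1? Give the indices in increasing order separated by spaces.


n=0: ⌊108/169⌋−⌊38/169⌋ = 0−0 = 0
n=1: ⌊178/169⌋−⌊108/169⌋ = 1−0 = 1  ← one
n=2: ⌊248/169⌋−⌊178/169⌋ = 1−1 = 0
n=3: ⌊318/169⌋−⌊248/169⌋ = 1−1 = 0
n=4: ⌊388/169⌋−⌊318/169⌋ = 2−1 = 1  ← one
n=5: ⌊458/169⌋−⌊388/169⌋ = 2−2 = 0
n=6: ⌊528/169⌋−⌊458/169⌋ = 3−2 = 1  ← one
n=7: ⌊598/169⌋−⌊528/169⌋ = 3−3 = 0
n=8: ⌊668/169⌋−⌊598/169⌋ = 3−3 = 0
n=9: ⌊738/169⌋−⌊668/169⌋ = 4−3 = 1  ← one
n=10: ⌊808/169⌋−⌊738/169⌋ = 4−4 = 0
n=11: ⌊878/169⌋−⌊808/169⌋ = 5−4 = 1  ← one
n=12: ⌊948/169⌋−⌊878/169⌋ = 5−5 = 0
n=13: ⌊1018/169⌋−⌊948/169⌋ = 6−5 = 1  ← one
n=14: ⌊1088/169⌋−⌊1018/169⌋ = 6−6 = 0
n=15: ⌊1158/169⌋−⌊1088/169⌋ = 6−6 = 0
n=16: ⌊1228/169⌋−⌊1158/169⌋ = 7−6 = 1  ← one
n=17: ⌊1298/169⌋−⌊1228/169⌋ = 7−7 = 0
n=18: ⌊1368/169⌋−⌊1298/169⌋ = 8−7 = 1  ← one
n=19: ⌊1438/169⌋−⌊1368/169⌋ = 8−8 = 0
n=20: ⌊1508/169⌋−⌊1438/169⌋ = 8−8 = 0
n=21: ⌊1578/169⌋−⌊1508/169⌋ = 9−8 = 1  ← one
n=22: ⌊1648/169⌋−⌊1578/169⌋ = 9−9 = 0
n=23: ⌊1718/169⌋−⌊1648/169⌋ = 10−9 = 1  ← one
n=24: ⌊1788/169⌋−⌊1718/169⌋ = 10−10 = 0
n=25: ⌊1858/169⌋−⌊1788/169⌋ = 10−10 = 0
n=26: ⌊1928/169⌋−⌊1858/169⌋ = 11−10 = 1  ← one
positions of the first 11 ones: 1 4 6 9 11 13 16 18 21 23 26

1 4 6 9 11 13 16 18 21 23 26


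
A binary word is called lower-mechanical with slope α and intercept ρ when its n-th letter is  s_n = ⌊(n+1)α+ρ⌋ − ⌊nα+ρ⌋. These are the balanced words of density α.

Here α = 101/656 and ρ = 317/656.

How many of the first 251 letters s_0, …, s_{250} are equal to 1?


39

#1s = Σ_{n=0}^{250} s_n = Σ_{n=0}^{250} (⌊(n+1)α+ρ⌋ − ⌊nα+ρ⌋)
the sum telescopes: every ⌊nα+ρ⌋ with 0 < n < 251 appears once with + and once with −, leaving ⌊251α+ρ⌋ − ⌊0·α+ρ⌋
251α + ρ = (251·101 + 317) / 656 = 25668/656
ρ = 317/656
⌊25668/656⌋ = 39,  ⌊317/656⌋ = 0
#1s = 39 − 0 = 39


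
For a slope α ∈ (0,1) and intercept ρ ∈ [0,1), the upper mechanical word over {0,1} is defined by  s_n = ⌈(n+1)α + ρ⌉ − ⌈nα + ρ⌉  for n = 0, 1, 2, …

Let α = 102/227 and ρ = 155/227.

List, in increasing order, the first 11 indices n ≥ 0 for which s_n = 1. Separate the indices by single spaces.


0 2 5 7 9 11 14 16 18 20 22

n=0: ⌈257/227⌉−⌈155/227⌉ = 2−1 = 1  ← one
n=1: ⌈359/227⌉−⌈257/227⌉ = 2−2 = 0
n=2: ⌈461/227⌉−⌈359/227⌉ = 3−2 = 1  ← one
n=3: ⌈563/227⌉−⌈461/227⌉ = 3−3 = 0
n=4: ⌈665/227⌉−⌈563/227⌉ = 3−3 = 0
n=5: ⌈767/227⌉−⌈665/227⌉ = 4−3 = 1  ← one
n=6: ⌈869/227⌉−⌈767/227⌉ = 4−4 = 0
n=7: ⌈971/227⌉−⌈869/227⌉ = 5−4 = 1  ← one
n=8: ⌈1073/227⌉−⌈971/227⌉ = 5−5 = 0
n=9: ⌈1175/227⌉−⌈1073/227⌉ = 6−5 = 1  ← one
n=10: ⌈1277/227⌉−⌈1175/227⌉ = 6−6 = 0
n=11: ⌈1379/227⌉−⌈1277/227⌉ = 7−6 = 1  ← one
n=12: ⌈1481/227⌉−⌈1379/227⌉ = 7−7 = 0
n=13: ⌈1583/227⌉−⌈1481/227⌉ = 7−7 = 0
n=14: ⌈1685/227⌉−⌈1583/227⌉ = 8−7 = 1  ← one
n=15: ⌈1787/227⌉−⌈1685/227⌉ = 8−8 = 0
n=16: ⌈1889/227⌉−⌈1787/227⌉ = 9−8 = 1  ← one
n=17: ⌈1991/227⌉−⌈1889/227⌉ = 9−9 = 0
n=18: ⌈2093/227⌉−⌈1991/227⌉ = 10−9 = 1  ← one
n=19: ⌈2195/227⌉−⌈2093/227⌉ = 10−10 = 0
n=20: ⌈2297/227⌉−⌈2195/227⌉ = 11−10 = 1  ← one
n=21: ⌈2399/227⌉−⌈2297/227⌉ = 11−11 = 0
n=22: ⌈2501/227⌉−⌈2399/227⌉ = 12−11 = 1  ← one
positions of the first 11 ones: 0 2 5 7 9 11 14 16 18 20 22


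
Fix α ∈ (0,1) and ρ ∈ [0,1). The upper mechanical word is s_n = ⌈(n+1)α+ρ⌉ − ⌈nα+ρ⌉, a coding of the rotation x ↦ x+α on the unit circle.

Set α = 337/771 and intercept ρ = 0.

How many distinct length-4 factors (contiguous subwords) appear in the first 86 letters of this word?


5

t_n = ⌈(n·337)/771⌉ for n = 0 … 86:
  n=0…9: ⌈0/771⌉=0 ⌈337/771⌉=1 ⌈674/771⌉=1 ⌈1011/771⌉=2 ⌈1348/771⌉=2 ⌈1685/771⌉=3 ⌈2022/771⌉=3 ⌈2359/771⌉=4 ⌈2696/771⌉=4 ⌈3033/771⌉=4
  n=10…19: ⌈3370/771⌉=5 ⌈3707/771⌉=5 ⌈4044/771⌉=6 ⌈4381/771⌉=6 ⌈4718/771⌉=7 ⌈5055/771⌉=7 ⌈5392/771⌉=7 ⌈5729/771⌉=8 ⌈6066/771⌉=8 ⌈6403/771⌉=9
  n=20…29: ⌈6740/771⌉=9 ⌈7077/771⌉=10 ⌈7414/771⌉=10 ⌈7751/771⌉=11 ⌈8088/771⌉=11 ⌈8425/771⌉=11 ⌈8762/771⌉=12 ⌈9099/771⌉=12 ⌈9436/771⌉=13 ⌈9773/771⌉=13
  n=30…39: ⌈10110/771⌉=14 ⌈10447/771⌉=14 ⌈10784/771⌉=14 ⌈11121/771⌉=15 ⌈11458/771⌉=15 ⌈11795/771⌉=16 ⌈12132/771⌉=16 ⌈12469/771⌉=17 ⌈12806/771⌉=17 ⌈13143/771⌉=18
  n=40…49: ⌈13480/771⌉=18 ⌈13817/771⌉=18 ⌈14154/771⌉=19 ⌈14491/771⌉=19 ⌈14828/771⌉=20 ⌈15165/771⌉=20 ⌈15502/771⌉=21 ⌈15839/771⌉=21 ⌈16176/771⌉=21 ⌈16513/771⌉=22
  n=50…59: ⌈16850/771⌉=22 ⌈17187/771⌉=23 ⌈17524/771⌉=23 ⌈17861/771⌉=24 ⌈18198/771⌉=24 ⌈18535/771⌉=25 ⌈18872/771⌉=25 ⌈19209/771⌉=25 ⌈19546/771⌉=26 ⌈19883/771⌉=26
  n=60…69: ⌈20220/771⌉=27 ⌈20557/771⌉=27 ⌈20894/771⌉=28 ⌈21231/771⌉=28 ⌈21568/771⌉=28 ⌈21905/771⌉=29 ⌈22242/771⌉=29 ⌈22579/771⌉=30 ⌈22916/771⌉=30 ⌈23253/771⌉=31
  n=70…79: ⌈23590/771⌉=31 ⌈23927/771⌉=32 ⌈24264/771⌉=32 ⌈24601/771⌉=32 ⌈24938/771⌉=33 ⌈25275/771⌉=33 ⌈25612/771⌉=34 ⌈25949/771⌉=34 ⌈26286/771⌉=35 ⌈26623/771⌉=35
  n=80…86: ⌈26960/771⌉=35 ⌈27297/771⌉=36 ⌈27634/771⌉=36 ⌈27971/771⌉=37 ⌈28308/771⌉=37 ⌈28645/771⌉=38 ⌈28982/771⌉=38
s_n = t_(n+1) − t_n for n = 0 … 85 gives
prefix = 10101010010101001010101001010100101010100101010010101010010101001010101001010100101010
slide a length-4 window over [0..3] … [82..85] (83 windows); first occurrence of each distinct factor:
  [  0..  3] 1010
  [  1..  4] 0101
  [  5..  8] 0100
  [  6..  9] 1001
  [  7.. 10] 0010
  (the other 78 windows repeat one of these)
distinct factors: {0010, 0100, 0101, 1001, 1010}
count = 5  (Sturmian bound for length 4 is 5)


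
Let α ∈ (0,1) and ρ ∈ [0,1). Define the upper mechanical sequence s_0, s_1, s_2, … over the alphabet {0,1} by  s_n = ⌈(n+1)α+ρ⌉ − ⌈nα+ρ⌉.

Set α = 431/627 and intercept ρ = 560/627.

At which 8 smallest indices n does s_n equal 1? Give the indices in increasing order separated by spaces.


0 1 3 4 5 7 8 10

n=0: ⌈991/627⌉−⌈560/627⌉ = 2−1 = 1  ← one
n=1: ⌈1422/627⌉−⌈991/627⌉ = 3−2 = 1  ← one
n=2: ⌈1853/627⌉−⌈1422/627⌉ = 3−3 = 0
n=3: ⌈2284/627⌉−⌈1853/627⌉ = 4−3 = 1  ← one
n=4: ⌈2715/627⌉−⌈2284/627⌉ = 5−4 = 1  ← one
n=5: ⌈3146/627⌉−⌈2715/627⌉ = 6−5 = 1  ← one
n=6: ⌈3577/627⌉−⌈3146/627⌉ = 6−6 = 0
n=7: ⌈4008/627⌉−⌈3577/627⌉ = 7−6 = 1  ← one
n=8: ⌈4439/627⌉−⌈4008/627⌉ = 8−7 = 1  ← one
n=9: ⌈4870/627⌉−⌈4439/627⌉ = 8−8 = 0
n=10: ⌈5301/627⌉−⌈4870/627⌉ = 9−8 = 1  ← one
positions of the first 8 ones: 0 1 3 4 5 7 8 10


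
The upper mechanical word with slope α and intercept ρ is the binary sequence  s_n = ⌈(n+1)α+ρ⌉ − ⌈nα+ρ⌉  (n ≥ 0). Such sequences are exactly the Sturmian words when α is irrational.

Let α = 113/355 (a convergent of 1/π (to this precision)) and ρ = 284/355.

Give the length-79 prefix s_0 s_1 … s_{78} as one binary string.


1001001000100100100100100100100010010010010010010010001001001001001001001000100

n=0: ⌈(1·113+284)/355⌉ − ⌈(0·113+284)/355⌉ = ⌈397/355⌉ − ⌈284/355⌉ = 2 − 1 = 1
n=1: ⌈(2·113+284)/355⌉ − ⌈(1·113+284)/355⌉ = ⌈510/355⌉ − ⌈397/355⌉ = 2 − 2 = 0
n=2: ⌈(3·113+284)/355⌉ − ⌈(2·113+284)/355⌉ = ⌈623/355⌉ − ⌈510/355⌉ = 2 − 2 = 0
n=3: ⌈(4·113+284)/355⌉ − ⌈(3·113+284)/355⌉ = ⌈736/355⌉ − ⌈623/355⌉ = 3 − 2 = 1
n=4: ⌈(5·113+284)/355⌉ − ⌈(4·113+284)/355⌉ = ⌈849/355⌉ − ⌈736/355⌉ = 3 − 3 = 0
n=5: ⌈(6·113+284)/355⌉ − ⌈(5·113+284)/355⌉ = ⌈962/355⌉ − ⌈849/355⌉ = 3 − 3 = 0
n=6: ⌈(7·113+284)/355⌉ − ⌈(6·113+284)/355⌉ = ⌈1075/355⌉ − ⌈962/355⌉ = 4 − 3 = 1
n=7: ⌈(8·113+284)/355⌉ − ⌈(7·113+284)/355⌉ = ⌈1188/355⌉ − ⌈1075/355⌉ = 4 − 4 = 0
n=8: ⌈(9·113+284)/355⌉ − ⌈(8·113+284)/355⌉ = ⌈1301/355⌉ − ⌈1188/355⌉ = 4 − 4 = 0
n=9: ⌈(10·113+284)/355⌉ − ⌈(9·113+284)/355⌉ = ⌈1414/355⌉ − ⌈1301/355⌉ = 4 − 4 = 0
n=10: ⌈(11·113+284)/355⌉ − ⌈(10·113+284)/355⌉ = ⌈1527/355⌉ − ⌈1414/355⌉ = 5 − 4 = 1
n=11: ⌈(12·113+284)/355⌉ − ⌈(11·113+284)/355⌉ = ⌈1640/355⌉ − ⌈1527/355⌉ = 5 − 5 = 0
n=12: ⌈(13·113+284)/355⌉ − ⌈(12·113+284)/355⌉ = ⌈1753/355⌉ − ⌈1640/355⌉ = 5 − 5 = 0
n=13: ⌈(14·113+284)/355⌉ − ⌈(13·113+284)/355⌉ = ⌈1866/355⌉ − ⌈1753/355⌉ = 6 − 5 = 1
n=14: ⌈(15·113+284)/355⌉ − ⌈(14·113+284)/355⌉ = ⌈1979/355⌉ − ⌈1866/355⌉ = 6 − 6 = 0
n=15: ⌈(16·113+284)/355⌉ − ⌈(15·113+284)/355⌉ = ⌈2092/355⌉ − ⌈1979/355⌉ = 6 − 6 = 0
n=16: ⌈(17·113+284)/355⌉ − ⌈(16·113+284)/355⌉ = ⌈2205/355⌉ − ⌈2092/355⌉ = 7 − 6 = 1
n=17: ⌈(18·113+284)/355⌉ − ⌈(17·113+284)/355⌉ = ⌈2318/355⌉ − ⌈2205/355⌉ = 7 − 7 = 0
n=18: ⌈(19·113+284)/355⌉ − ⌈(18·113+284)/355⌉ = ⌈2431/355⌉ − ⌈2318/355⌉ = 7 − 7 = 0
n=19: ⌈(20·113+284)/355⌉ − ⌈(19·113+284)/355⌉ = ⌈2544/355⌉ − ⌈2431/355⌉ = 8 − 7 = 1
n=20: ⌈(21·113+284)/355⌉ − ⌈(20·113+284)/355⌉ = ⌈2657/355⌉ − ⌈2544/355⌉ = 8 − 8 = 0
n=21: ⌈(22·113+284)/355⌉ − ⌈(21·113+284)/355⌉ = ⌈2770/355⌉ − ⌈2657/355⌉ = 8 − 8 = 0
n=22: ⌈(23·113+284)/355⌉ − ⌈(22·113+284)/355⌉ = ⌈2883/355⌉ − ⌈2770/355⌉ = 9 − 8 = 1
n=23: ⌈(24·113+284)/355⌉ − ⌈(23·113+284)/355⌉ = ⌈2996/355⌉ − ⌈2883/355⌉ = 9 − 9 = 0
n=24: ⌈(25·113+284)/355⌉ − ⌈(24·113+284)/355⌉ = ⌈3109/355⌉ − ⌈2996/355⌉ = 9 − 9 = 0
n=25: ⌈(26·113+284)/355⌉ − ⌈(25·113+284)/355⌉ = ⌈3222/355⌉ − ⌈3109/355⌉ = 10 − 9 = 1
n=26: ⌈(27·113+284)/355⌉ − ⌈(26·113+284)/355⌉ = ⌈3335/355⌉ − ⌈3222/355⌉ = 10 − 10 = 0
n=27: ⌈(28·113+284)/355⌉ − ⌈(27·113+284)/355⌉ = ⌈3448/355⌉ − ⌈3335/355⌉ = 10 − 10 = 0
n=28: ⌈(29·113+284)/355⌉ − ⌈(28·113+284)/355⌉ = ⌈3561/355⌉ − ⌈3448/355⌉ = 11 − 10 = 1
n=29: ⌈(30·113+284)/355⌉ − ⌈(29·113+284)/355⌉ = ⌈3674/355⌉ − ⌈3561/355⌉ = 11 − 11 = 0
n=30: ⌈(31·113+284)/355⌉ − ⌈(30·113+284)/355⌉ = ⌈3787/355⌉ − ⌈3674/355⌉ = 11 − 11 = 0
n=31: ⌈(32·113+284)/355⌉ − ⌈(31·113+284)/355⌉ = ⌈3900/355⌉ − ⌈3787/355⌉ = 11 − 11 = 0
n=32: ⌈(33·113+284)/355⌉ − ⌈(32·113+284)/355⌉ = ⌈4013/355⌉ − ⌈3900/355⌉ = 12 − 11 = 1
n=33: ⌈(34·113+284)/355⌉ − ⌈(33·113+284)/355⌉ = ⌈4126/355⌉ − ⌈4013/355⌉ = 12 − 12 = 0
n=34: ⌈(35·113+284)/355⌉ − ⌈(34·113+284)/355⌉ = ⌈4239/355⌉ − ⌈4126/355⌉ = 12 − 12 = 0
n=35: ⌈(36·113+284)/355⌉ − ⌈(35·113+284)/355⌉ = ⌈4352/355⌉ − ⌈4239/355⌉ = 13 − 12 = 1
n=36: ⌈(37·113+284)/355⌉ − ⌈(36·113+284)/355⌉ = ⌈4465/355⌉ − ⌈4352/355⌉ = 13 − 13 = 0
n=37: ⌈(38·113+284)/355⌉ − ⌈(37·113+284)/355⌉ = ⌈4578/355⌉ − ⌈4465/355⌉ = 13 − 13 = 0
n=38: ⌈(39·113+284)/355⌉ − ⌈(38·113+284)/355⌉ = ⌈4691/355⌉ − ⌈4578/355⌉ = 14 − 13 = 1
n=39: ⌈(40·113+284)/355⌉ − ⌈(39·113+284)/355⌉ = ⌈4804/355⌉ − ⌈4691/355⌉ = 14 − 14 = 0
n=40: ⌈(41·113+284)/355⌉ − ⌈(40·113+284)/355⌉ = ⌈4917/355⌉ − ⌈4804/355⌉ = 14 − 14 = 0
n=41: ⌈(42·113+284)/355⌉ − ⌈(41·113+284)/355⌉ = ⌈5030/355⌉ − ⌈4917/355⌉ = 15 − 14 = 1
n=42: ⌈(43·113+284)/355⌉ − ⌈(42·113+284)/355⌉ = ⌈5143/355⌉ − ⌈5030/355⌉ = 15 − 15 = 0
n=43: ⌈(44·113+284)/355⌉ − ⌈(43·113+284)/355⌉ = ⌈5256/355⌉ − ⌈5143/355⌉ = 15 − 15 = 0
n=44: ⌈(45·113+284)/355⌉ − ⌈(44·113+284)/355⌉ = ⌈5369/355⌉ − ⌈5256/355⌉ = 16 − 15 = 1
n=45: ⌈(46·113+284)/355⌉ − ⌈(45·113+284)/355⌉ = ⌈5482/355⌉ − ⌈5369/355⌉ = 16 − 16 = 0
n=46: ⌈(47·113+284)/355⌉ − ⌈(46·113+284)/355⌉ = ⌈5595/355⌉ − ⌈5482/355⌉ = 16 − 16 = 0
n=47: ⌈(48·113+284)/355⌉ − ⌈(47·113+284)/355⌉ = ⌈5708/355⌉ − ⌈5595/355⌉ = 17 − 16 = 1
n=48: ⌈(49·113+284)/355⌉ − ⌈(48·113+284)/355⌉ = ⌈5821/355⌉ − ⌈5708/355⌉ = 17 − 17 = 0
n=49: ⌈(50·113+284)/355⌉ − ⌈(49·113+284)/355⌉ = ⌈5934/355⌉ − ⌈5821/355⌉ = 17 − 17 = 0
n=50: ⌈(51·113+284)/355⌉ − ⌈(50·113+284)/355⌉ = ⌈6047/355⌉ − ⌈5934/355⌉ = 18 − 17 = 1
n=51: ⌈(52·113+284)/355⌉ − ⌈(51·113+284)/355⌉ = ⌈6160/355⌉ − ⌈6047/355⌉ = 18 − 18 = 0
n=52: ⌈(53·113+284)/355⌉ − ⌈(52·113+284)/355⌉ = ⌈6273/355⌉ − ⌈6160/355⌉ = 18 − 18 = 0
n=53: ⌈(54·113+284)/355⌉ − ⌈(53·113+284)/355⌉ = ⌈6386/355⌉ − ⌈6273/355⌉ = 18 − 18 = 0
n=54: ⌈(55·113+284)/355⌉ − ⌈(54·113+284)/355⌉ = ⌈6499/355⌉ − ⌈6386/355⌉ = 19 − 18 = 1
n=55: ⌈(56·113+284)/355⌉ − ⌈(55·113+284)/355⌉ = ⌈6612/355⌉ − ⌈6499/355⌉ = 19 − 19 = 0
n=56: ⌈(57·113+284)/355⌉ − ⌈(56·113+284)/355⌉ = ⌈6725/355⌉ − ⌈6612/355⌉ = 19 − 19 = 0
n=57: ⌈(58·113+284)/355⌉ − ⌈(57·113+284)/355⌉ = ⌈6838/355⌉ − ⌈6725/355⌉ = 20 − 19 = 1
n=58: ⌈(59·113+284)/355⌉ − ⌈(58·113+284)/355⌉ = ⌈6951/355⌉ − ⌈6838/355⌉ = 20 − 20 = 0
n=59: ⌈(60·113+284)/355⌉ − ⌈(59·113+284)/355⌉ = ⌈7064/355⌉ − ⌈6951/355⌉ = 20 − 20 = 0
n=60: ⌈(61·113+284)/355⌉ − ⌈(60·113+284)/355⌉ = ⌈7177/355⌉ − ⌈7064/355⌉ = 21 − 20 = 1
n=61: ⌈(62·113+284)/355⌉ − ⌈(61·113+284)/355⌉ = ⌈7290/355⌉ − ⌈7177/355⌉ = 21 − 21 = 0
n=62: ⌈(63·113+284)/355⌉ − ⌈(62·113+284)/355⌉ = ⌈7403/355⌉ − ⌈7290/355⌉ = 21 − 21 = 0
n=63: ⌈(64·113+284)/355⌉ − ⌈(63·113+284)/355⌉ = ⌈7516/355⌉ − ⌈7403/355⌉ = 22 − 21 = 1
n=64: ⌈(65·113+284)/355⌉ − ⌈(64·113+284)/355⌉ = ⌈7629/355⌉ − ⌈7516/355⌉ = 22 − 22 = 0
n=65: ⌈(66·113+284)/355⌉ − ⌈(65·113+284)/355⌉ = ⌈7742/355⌉ − ⌈7629/355⌉ = 22 − 22 = 0
n=66: ⌈(67·113+284)/355⌉ − ⌈(66·113+284)/355⌉ = ⌈7855/355⌉ − ⌈7742/355⌉ = 23 − 22 = 1
n=67: ⌈(68·113+284)/355⌉ − ⌈(67·113+284)/355⌉ = ⌈7968/355⌉ − ⌈7855/355⌉ = 23 − 23 = 0
n=68: ⌈(69·113+284)/355⌉ − ⌈(68·113+284)/355⌉ = ⌈8081/355⌉ − ⌈7968/355⌉ = 23 − 23 = 0
n=69: ⌈(70·113+284)/355⌉ − ⌈(69·113+284)/355⌉ = ⌈8194/355⌉ − ⌈8081/355⌉ = 24 − 23 = 1
n=70: ⌈(71·113+284)/355⌉ − ⌈(70·113+284)/355⌉ = ⌈8307/355⌉ − ⌈8194/355⌉ = 24 − 24 = 0
n=71: ⌈(72·113+284)/355⌉ − ⌈(71·113+284)/355⌉ = ⌈8420/355⌉ − ⌈8307/355⌉ = 24 − 24 = 0
n=72: ⌈(73·113+284)/355⌉ − ⌈(72·113+284)/355⌉ = ⌈8533/355⌉ − ⌈8420/355⌉ = 25 − 24 = 1
n=73: ⌈(74·113+284)/355⌉ − ⌈(73·113+284)/355⌉ = ⌈8646/355⌉ − ⌈8533/355⌉ = 25 − 25 = 0
n=74: ⌈(75·113+284)/355⌉ − ⌈(74·113+284)/355⌉ = ⌈8759/355⌉ − ⌈8646/355⌉ = 25 − 25 = 0
n=75: ⌈(76·113+284)/355⌉ − ⌈(75·113+284)/355⌉ = ⌈8872/355⌉ − ⌈8759/355⌉ = 25 − 25 = 0
n=76: ⌈(77·113+284)/355⌉ − ⌈(76·113+284)/355⌉ = ⌈8985/355⌉ − ⌈8872/355⌉ = 26 − 25 = 1
n=77: ⌈(78·113+284)/355⌉ − ⌈(77·113+284)/355⌉ = ⌈9098/355⌉ − ⌈8985/355⌉ = 26 − 26 = 0
n=78: ⌈(79·113+284)/355⌉ − ⌈(78·113+284)/355⌉ = ⌈9211/355⌉ − ⌈9098/355⌉ = 26 − 26 = 0


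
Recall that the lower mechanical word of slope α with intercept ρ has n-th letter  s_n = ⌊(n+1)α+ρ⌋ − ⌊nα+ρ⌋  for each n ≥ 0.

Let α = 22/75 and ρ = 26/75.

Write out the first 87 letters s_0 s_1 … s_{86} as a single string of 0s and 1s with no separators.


001001000100100100010010001001001000100100010010010001001000100100100010010001001000100

n=0: ⌊(1·22+26)/75⌋ − ⌊(0·22+26)/75⌋ = ⌊48/75⌋ − ⌊26/75⌋ = 0 − 0 = 0
n=1: ⌊(2·22+26)/75⌋ − ⌊(1·22+26)/75⌋ = ⌊70/75⌋ − ⌊48/75⌋ = 0 − 0 = 0
n=2: ⌊(3·22+26)/75⌋ − ⌊(2·22+26)/75⌋ = ⌊92/75⌋ − ⌊70/75⌋ = 1 − 0 = 1
n=3: ⌊(4·22+26)/75⌋ − ⌊(3·22+26)/75⌋ = ⌊114/75⌋ − ⌊92/75⌋ = 1 − 1 = 0
n=4: ⌊(5·22+26)/75⌋ − ⌊(4·22+26)/75⌋ = ⌊136/75⌋ − ⌊114/75⌋ = 1 − 1 = 0
n=5: ⌊(6·22+26)/75⌋ − ⌊(5·22+26)/75⌋ = ⌊158/75⌋ − ⌊136/75⌋ = 2 − 1 = 1
n=6: ⌊(7·22+26)/75⌋ − ⌊(6·22+26)/75⌋ = ⌊180/75⌋ − ⌊158/75⌋ = 2 − 2 = 0
n=7: ⌊(8·22+26)/75⌋ − ⌊(7·22+26)/75⌋ = ⌊202/75⌋ − ⌊180/75⌋ = 2 − 2 = 0
n=8: ⌊(9·22+26)/75⌋ − ⌊(8·22+26)/75⌋ = ⌊224/75⌋ − ⌊202/75⌋ = 2 − 2 = 0
n=9: ⌊(10·22+26)/75⌋ − ⌊(9·22+26)/75⌋ = ⌊246/75⌋ − ⌊224/75⌋ = 3 − 2 = 1
n=10: ⌊(11·22+26)/75⌋ − ⌊(10·22+26)/75⌋ = ⌊268/75⌋ − ⌊246/75⌋ = 3 − 3 = 0
n=11: ⌊(12·22+26)/75⌋ − ⌊(11·22+26)/75⌋ = ⌊290/75⌋ − ⌊268/75⌋ = 3 − 3 = 0
n=12: ⌊(13·22+26)/75⌋ − ⌊(12·22+26)/75⌋ = ⌊312/75⌋ − ⌊290/75⌋ = 4 − 3 = 1
n=13: ⌊(14·22+26)/75⌋ − ⌊(13·22+26)/75⌋ = ⌊334/75⌋ − ⌊312/75⌋ = 4 − 4 = 0
n=14: ⌊(15·22+26)/75⌋ − ⌊(14·22+26)/75⌋ = ⌊356/75⌋ − ⌊334/75⌋ = 4 − 4 = 0
n=15: ⌊(16·22+26)/75⌋ − ⌊(15·22+26)/75⌋ = ⌊378/75⌋ − ⌊356/75⌋ = 5 − 4 = 1
n=16: ⌊(17·22+26)/75⌋ − ⌊(16·22+26)/75⌋ = ⌊400/75⌋ − ⌊378/75⌋ = 5 − 5 = 0
n=17: ⌊(18·22+26)/75⌋ − ⌊(17·22+26)/75⌋ = ⌊422/75⌋ − ⌊400/75⌋ = 5 − 5 = 0
n=18: ⌊(19·22+26)/75⌋ − ⌊(18·22+26)/75⌋ = ⌊444/75⌋ − ⌊422/75⌋ = 5 − 5 = 0
n=19: ⌊(20·22+26)/75⌋ − ⌊(19·22+26)/75⌋ = ⌊466/75⌋ − ⌊444/75⌋ = 6 − 5 = 1
n=20: ⌊(21·22+26)/75⌋ − ⌊(20·22+26)/75⌋ = ⌊488/75⌋ − ⌊466/75⌋ = 6 − 6 = 0
n=21: ⌊(22·22+26)/75⌋ − ⌊(21·22+26)/75⌋ = ⌊510/75⌋ − ⌊488/75⌋ = 6 − 6 = 0
n=22: ⌊(23·22+26)/75⌋ − ⌊(22·22+26)/75⌋ = ⌊532/75⌋ − ⌊510/75⌋ = 7 − 6 = 1
n=23: ⌊(24·22+26)/75⌋ − ⌊(23·22+26)/75⌋ = ⌊554/75⌋ − ⌊532/75⌋ = 7 − 7 = 0
n=24: ⌊(25·22+26)/75⌋ − ⌊(24·22+26)/75⌋ = ⌊576/75⌋ − ⌊554/75⌋ = 7 − 7 = 0
n=25: ⌊(26·22+26)/75⌋ − ⌊(25·22+26)/75⌋ = ⌊598/75⌋ − ⌊576/75⌋ = 7 − 7 = 0
n=26: ⌊(27·22+26)/75⌋ − ⌊(26·22+26)/75⌋ = ⌊620/75⌋ − ⌊598/75⌋ = 8 − 7 = 1
n=27: ⌊(28·22+26)/75⌋ − ⌊(27·22+26)/75⌋ = ⌊642/75⌋ − ⌊620/75⌋ = 8 − 8 = 0
n=28: ⌊(29·22+26)/75⌋ − ⌊(28·22+26)/75⌋ = ⌊664/75⌋ − ⌊642/75⌋ = 8 − 8 = 0
n=29: ⌊(30·22+26)/75⌋ − ⌊(29·22+26)/75⌋ = ⌊686/75⌋ − ⌊664/75⌋ = 9 − 8 = 1
n=30: ⌊(31·22+26)/75⌋ − ⌊(30·22+26)/75⌋ = ⌊708/75⌋ − ⌊686/75⌋ = 9 − 9 = 0
n=31: ⌊(32·22+26)/75⌋ − ⌊(31·22+26)/75⌋ = ⌊730/75⌋ − ⌊708/75⌋ = 9 − 9 = 0
n=32: ⌊(33·22+26)/75⌋ − ⌊(32·22+26)/75⌋ = ⌊752/75⌋ − ⌊730/75⌋ = 10 − 9 = 1
n=33: ⌊(34·22+26)/75⌋ − ⌊(33·22+26)/75⌋ = ⌊774/75⌋ − ⌊752/75⌋ = 10 − 10 = 0
n=34: ⌊(35·22+26)/75⌋ − ⌊(34·22+26)/75⌋ = ⌊796/75⌋ − ⌊774/75⌋ = 10 − 10 = 0
n=35: ⌊(36·22+26)/75⌋ − ⌊(35·22+26)/75⌋ = ⌊818/75⌋ − ⌊796/75⌋ = 10 − 10 = 0
n=36: ⌊(37·22+26)/75⌋ − ⌊(36·22+26)/75⌋ = ⌊840/75⌋ − ⌊818/75⌋ = 11 − 10 = 1
n=37: ⌊(38·22+26)/75⌋ − ⌊(37·22+26)/75⌋ = ⌊862/75⌋ − ⌊840/75⌋ = 11 − 11 = 0
n=38: ⌊(39·22+26)/75⌋ − ⌊(38·22+26)/75⌋ = ⌊884/75⌋ − ⌊862/75⌋ = 11 − 11 = 0
n=39: ⌊(40·22+26)/75⌋ − ⌊(39·22+26)/75⌋ = ⌊906/75⌋ − ⌊884/75⌋ = 12 − 11 = 1
n=40: ⌊(41·22+26)/75⌋ − ⌊(40·22+26)/75⌋ = ⌊928/75⌋ − ⌊906/75⌋ = 12 − 12 = 0
n=41: ⌊(42·22+26)/75⌋ − ⌊(41·22+26)/75⌋ = ⌊950/75⌋ − ⌊928/75⌋ = 12 − 12 = 0
n=42: ⌊(43·22+26)/75⌋ − ⌊(42·22+26)/75⌋ = ⌊972/75⌋ − ⌊950/75⌋ = 12 − 12 = 0
n=43: ⌊(44·22+26)/75⌋ − ⌊(43·22+26)/75⌋ = ⌊994/75⌋ − ⌊972/75⌋ = 13 − 12 = 1
n=44: ⌊(45·22+26)/75⌋ − ⌊(44·22+26)/75⌋ = ⌊1016/75⌋ − ⌊994/75⌋ = 13 − 13 = 0
n=45: ⌊(46·22+26)/75⌋ − ⌊(45·22+26)/75⌋ = ⌊1038/75⌋ − ⌊1016/75⌋ = 13 − 13 = 0
n=46: ⌊(47·22+26)/75⌋ − ⌊(46·22+26)/75⌋ = ⌊1060/75⌋ − ⌊1038/75⌋ = 14 − 13 = 1
n=47: ⌊(48·22+26)/75⌋ − ⌊(47·22+26)/75⌋ = ⌊1082/75⌋ − ⌊1060/75⌋ = 14 − 14 = 0
n=48: ⌊(49·22+26)/75⌋ − ⌊(48·22+26)/75⌋ = ⌊1104/75⌋ − ⌊1082/75⌋ = 14 − 14 = 0
n=49: ⌊(50·22+26)/75⌋ − ⌊(49·22+26)/75⌋ = ⌊1126/75⌋ − ⌊1104/75⌋ = 15 − 14 = 1
n=50: ⌊(51·22+26)/75⌋ − ⌊(50·22+26)/75⌋ = ⌊1148/75⌋ − ⌊1126/75⌋ = 15 − 15 = 0
n=51: ⌊(52·22+26)/75⌋ − ⌊(51·22+26)/75⌋ = ⌊1170/75⌋ − ⌊1148/75⌋ = 15 − 15 = 0
n=52: ⌊(53·22+26)/75⌋ − ⌊(52·22+26)/75⌋ = ⌊1192/75⌋ − ⌊1170/75⌋ = 15 − 15 = 0
n=53: ⌊(54·22+26)/75⌋ − ⌊(53·22+26)/75⌋ = ⌊1214/75⌋ − ⌊1192/75⌋ = 16 − 15 = 1
n=54: ⌊(55·22+26)/75⌋ − ⌊(54·22+26)/75⌋ = ⌊1236/75⌋ − ⌊1214/75⌋ = 16 − 16 = 0
n=55: ⌊(56·22+26)/75⌋ − ⌊(55·22+26)/75⌋ = ⌊1258/75⌋ − ⌊1236/75⌋ = 16 − 16 = 0
n=56: ⌊(57·22+26)/75⌋ − ⌊(56·22+26)/75⌋ = ⌊1280/75⌋ − ⌊1258/75⌋ = 17 − 16 = 1
n=57: ⌊(58·22+26)/75⌋ − ⌊(57·22+26)/75⌋ = ⌊1302/75⌋ − ⌊1280/75⌋ = 17 − 17 = 0
n=58: ⌊(59·22+26)/75⌋ − ⌊(58·22+26)/75⌋ = ⌊1324/75⌋ − ⌊1302/75⌋ = 17 − 17 = 0
n=59: ⌊(60·22+26)/75⌋ − ⌊(59·22+26)/75⌋ = ⌊1346/75⌋ − ⌊1324/75⌋ = 17 − 17 = 0
n=60: ⌊(61·22+26)/75⌋ − ⌊(60·22+26)/75⌋ = ⌊1368/75⌋ − ⌊1346/75⌋ = 18 − 17 = 1
n=61: ⌊(62·22+26)/75⌋ − ⌊(61·22+26)/75⌋ = ⌊1390/75⌋ − ⌊1368/75⌋ = 18 − 18 = 0
n=62: ⌊(63·22+26)/75⌋ − ⌊(62·22+26)/75⌋ = ⌊1412/75⌋ − ⌊1390/75⌋ = 18 − 18 = 0
n=63: ⌊(64·22+26)/75⌋ − ⌊(63·22+26)/75⌋ = ⌊1434/75⌋ − ⌊1412/75⌋ = 19 − 18 = 1
n=64: ⌊(65·22+26)/75⌋ − ⌊(64·22+26)/75⌋ = ⌊1456/75⌋ − ⌊1434/75⌋ = 19 − 19 = 0
n=65: ⌊(66·22+26)/75⌋ − ⌊(65·22+26)/75⌋ = ⌊1478/75⌋ − ⌊1456/75⌋ = 19 − 19 = 0
n=66: ⌊(67·22+26)/75⌋ − ⌊(66·22+26)/75⌋ = ⌊1500/75⌋ − ⌊1478/75⌋ = 20 − 19 = 1
n=67: ⌊(68·22+26)/75⌋ − ⌊(67·22+26)/75⌋ = ⌊1522/75⌋ − ⌊1500/75⌋ = 20 − 20 = 0
n=68: ⌊(69·22+26)/75⌋ − ⌊(68·22+26)/75⌋ = ⌊1544/75⌋ − ⌊1522/75⌋ = 20 − 20 = 0
n=69: ⌊(70·22+26)/75⌋ − ⌊(69·22+26)/75⌋ = ⌊1566/75⌋ − ⌊1544/75⌋ = 20 − 20 = 0
n=70: ⌊(71·22+26)/75⌋ − ⌊(70·22+26)/75⌋ = ⌊1588/75⌋ − ⌊1566/75⌋ = 21 − 20 = 1
n=71: ⌊(72·22+26)/75⌋ − ⌊(71·22+26)/75⌋ = ⌊1610/75⌋ − ⌊1588/75⌋ = 21 − 21 = 0
n=72: ⌊(73·22+26)/75⌋ − ⌊(72·22+26)/75⌋ = ⌊1632/75⌋ − ⌊1610/75⌋ = 21 − 21 = 0
n=73: ⌊(74·22+26)/75⌋ − ⌊(73·22+26)/75⌋ = ⌊1654/75⌋ − ⌊1632/75⌋ = 22 − 21 = 1
n=74: ⌊(75·22+26)/75⌋ − ⌊(74·22+26)/75⌋ = ⌊1676/75⌋ − ⌊1654/75⌋ = 22 − 22 = 0
n=75: ⌊(76·22+26)/75⌋ − ⌊(75·22+26)/75⌋ = ⌊1698/75⌋ − ⌊1676/75⌋ = 22 − 22 = 0
n=76: ⌊(77·22+26)/75⌋ − ⌊(76·22+26)/75⌋ = ⌊1720/75⌋ − ⌊1698/75⌋ = 22 − 22 = 0
n=77: ⌊(78·22+26)/75⌋ − ⌊(77·22+26)/75⌋ = ⌊1742/75⌋ − ⌊1720/75⌋ = 23 − 22 = 1
n=78: ⌊(79·22+26)/75⌋ − ⌊(78·22+26)/75⌋ = ⌊1764/75⌋ − ⌊1742/75⌋ = 23 − 23 = 0
n=79: ⌊(80·22+26)/75⌋ − ⌊(79·22+26)/75⌋ = ⌊1786/75⌋ − ⌊1764/75⌋ = 23 − 23 = 0
n=80: ⌊(81·22+26)/75⌋ − ⌊(80·22+26)/75⌋ = ⌊1808/75⌋ − ⌊1786/75⌋ = 24 − 23 = 1
n=81: ⌊(82·22+26)/75⌋ − ⌊(81·22+26)/75⌋ = ⌊1830/75⌋ − ⌊1808/75⌋ = 24 − 24 = 0
n=82: ⌊(83·22+26)/75⌋ − ⌊(82·22+26)/75⌋ = ⌊1852/75⌋ − ⌊1830/75⌋ = 24 − 24 = 0
n=83: ⌊(84·22+26)/75⌋ − ⌊(83·22+26)/75⌋ = ⌊1874/75⌋ − ⌊1852/75⌋ = 24 − 24 = 0
n=84: ⌊(85·22+26)/75⌋ − ⌊(84·22+26)/75⌋ = ⌊1896/75⌋ − ⌊1874/75⌋ = 25 − 24 = 1
n=85: ⌊(86·22+26)/75⌋ − ⌊(85·22+26)/75⌋ = ⌊1918/75⌋ − ⌊1896/75⌋ = 25 − 25 = 0
n=86: ⌊(87·22+26)/75⌋ − ⌊(86·22+26)/75⌋ = ⌊1940/75⌋ − ⌊1918/75⌋ = 25 − 25 = 0
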